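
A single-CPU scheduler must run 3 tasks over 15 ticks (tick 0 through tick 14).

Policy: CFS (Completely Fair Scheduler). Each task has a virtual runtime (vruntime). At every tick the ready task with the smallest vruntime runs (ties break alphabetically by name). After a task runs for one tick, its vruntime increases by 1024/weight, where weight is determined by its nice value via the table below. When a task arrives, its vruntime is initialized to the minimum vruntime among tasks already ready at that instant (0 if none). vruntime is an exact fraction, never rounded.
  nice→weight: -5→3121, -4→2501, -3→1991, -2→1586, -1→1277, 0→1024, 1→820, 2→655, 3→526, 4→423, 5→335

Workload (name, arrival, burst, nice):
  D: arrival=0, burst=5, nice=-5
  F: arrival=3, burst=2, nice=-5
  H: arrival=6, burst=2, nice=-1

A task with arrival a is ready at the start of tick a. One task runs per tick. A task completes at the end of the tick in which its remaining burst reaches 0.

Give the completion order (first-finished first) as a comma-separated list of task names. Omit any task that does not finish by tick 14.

t=0: vr[D=0] → run D
t=1: vr[D=1024/3121] → run D
t=2: vr[D=2048/3121] → run D
t=3: vr[D=3072/3121 F=3072/3121] → run D
t=4: vr[D=4096/3121 F=3072/3121] → run F
t=5: vr[D=4096/3121 F=4096/3121] → run D
t=6: vr[F=4096/3121 H=4096/3121] → run F
t=7: vr[H=4096/3121] → run H
t=8: vr[H=8426496/3985517] → run H
t=9: (idle)
t=10: (idle)
t=11: (idle)
t=12: (idle)
t=13: (idle)
t=14: (idle)

completion order = D, F, H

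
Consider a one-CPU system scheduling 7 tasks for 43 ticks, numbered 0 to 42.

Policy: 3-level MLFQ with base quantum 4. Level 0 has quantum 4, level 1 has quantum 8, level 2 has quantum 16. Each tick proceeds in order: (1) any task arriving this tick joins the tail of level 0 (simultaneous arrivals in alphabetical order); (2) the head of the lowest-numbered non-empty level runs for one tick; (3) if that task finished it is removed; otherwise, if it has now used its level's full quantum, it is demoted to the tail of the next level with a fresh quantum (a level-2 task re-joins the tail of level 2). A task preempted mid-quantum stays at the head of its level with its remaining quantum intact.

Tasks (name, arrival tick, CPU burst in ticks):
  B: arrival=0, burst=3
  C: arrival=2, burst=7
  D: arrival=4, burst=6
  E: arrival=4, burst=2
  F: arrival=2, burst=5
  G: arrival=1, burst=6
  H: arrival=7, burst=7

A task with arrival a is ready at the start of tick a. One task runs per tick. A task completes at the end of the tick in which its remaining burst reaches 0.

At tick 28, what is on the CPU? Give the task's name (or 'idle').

running at tick 28 = C

t=0: L0/L1/L2 = B/-/- → run B
t=1: L0/L1/L2 = BG/-/- → run B
t=2: L0/L1/L2 = BGCF/-/- → run B
t=3: L0/L1/L2 = GCF/-/- → run G
t=4: L0/L1/L2 = GCFDE/-/- → run G
t=5: L0/L1/L2 = GCFDE/-/- → run G
t=6: L0/L1/L2 = GCFDE/-/- → run G
t=7: L0/L1/L2 = CFDEH/G/- → run C
t=8: L0/L1/L2 = CFDEH/G/- → run C
t=9: L0/L1/L2 = CFDEH/G/- → run C
t=10: L0/L1/L2 = CFDEH/G/- → run C
t=11: L0/L1/L2 = FDEH/GC/- → run F
t=12: L0/L1/L2 = FDEH/GC/- → run F
t=13: L0/L1/L2 = FDEH/GC/- → run F
t=14: L0/L1/L2 = FDEH/GC/- → run F
t=15: L0/L1/L2 = DEH/GCF/- → run D
t=16: L0/L1/L2 = DEH/GCF/- → run D
t=17: L0/L1/L2 = DEH/GCF/- → run D
t=18: L0/L1/L2 = DEH/GCF/- → run D
t=19: L0/L1/L2 = EH/GCFD/- → run E
t=20: L0/L1/L2 = EH/GCFD/- → run E
t=21: L0/L1/L2 = H/GCFD/- → run H
t=22: L0/L1/L2 = H/GCFD/- → run H
t=23: L0/L1/L2 = H/GCFD/- → run H
t=24: L0/L1/L2 = H/GCFD/- → run H
t=25: L0/L1/L2 = -/GCFDH/- → run G
t=26: L0/L1/L2 = -/GCFDH/- → run G
t=27: L0/L1/L2 = -/CFDH/- → run C
t=28: L0/L1/L2 = -/CFDH/- → run C
t=29: L0/L1/L2 = -/CFDH/- → run C
t=30: L0/L1/L2 = -/FDH/- → run F
t=31: L0/L1/L2 = -/DH/- → run D
t=32: L0/L1/L2 = -/DH/- → run D
t=33: L0/L1/L2 = -/H/- → run H
t=34: L0/L1/L2 = -/H/- → run H
t=35: L0/L1/L2 = -/H/- → run H
t=36: (idle)
t=37: (idle)
t=38: (idle)
t=39: (idle)
t=40: (idle)
t=41: (idle)
t=42: (idle)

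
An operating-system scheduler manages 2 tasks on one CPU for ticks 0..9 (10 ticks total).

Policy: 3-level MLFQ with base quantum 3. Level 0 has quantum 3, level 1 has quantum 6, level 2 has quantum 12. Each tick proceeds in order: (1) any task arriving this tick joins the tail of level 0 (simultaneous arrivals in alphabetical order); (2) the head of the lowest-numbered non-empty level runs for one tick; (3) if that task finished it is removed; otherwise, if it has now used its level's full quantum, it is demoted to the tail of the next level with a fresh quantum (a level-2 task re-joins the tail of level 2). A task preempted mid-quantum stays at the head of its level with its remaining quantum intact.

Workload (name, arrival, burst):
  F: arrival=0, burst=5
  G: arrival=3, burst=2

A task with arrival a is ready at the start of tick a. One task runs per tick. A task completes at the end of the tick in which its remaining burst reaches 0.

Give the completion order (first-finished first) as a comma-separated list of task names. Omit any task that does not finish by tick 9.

t=0: L0/L1/L2 = F/-/- → run F
t=1: L0/L1/L2 = F/-/- → run F
t=2: L0/L1/L2 = F/-/- → run F
t=3: L0/L1/L2 = G/F/- → run G
t=4: L0/L1/L2 = G/F/- → run G
t=5: L0/L1/L2 = -/F/- → run F
t=6: L0/L1/L2 = -/F/- → run F
t=7: (idle)
t=8: (idle)
t=9: (idle)

completion order = G, F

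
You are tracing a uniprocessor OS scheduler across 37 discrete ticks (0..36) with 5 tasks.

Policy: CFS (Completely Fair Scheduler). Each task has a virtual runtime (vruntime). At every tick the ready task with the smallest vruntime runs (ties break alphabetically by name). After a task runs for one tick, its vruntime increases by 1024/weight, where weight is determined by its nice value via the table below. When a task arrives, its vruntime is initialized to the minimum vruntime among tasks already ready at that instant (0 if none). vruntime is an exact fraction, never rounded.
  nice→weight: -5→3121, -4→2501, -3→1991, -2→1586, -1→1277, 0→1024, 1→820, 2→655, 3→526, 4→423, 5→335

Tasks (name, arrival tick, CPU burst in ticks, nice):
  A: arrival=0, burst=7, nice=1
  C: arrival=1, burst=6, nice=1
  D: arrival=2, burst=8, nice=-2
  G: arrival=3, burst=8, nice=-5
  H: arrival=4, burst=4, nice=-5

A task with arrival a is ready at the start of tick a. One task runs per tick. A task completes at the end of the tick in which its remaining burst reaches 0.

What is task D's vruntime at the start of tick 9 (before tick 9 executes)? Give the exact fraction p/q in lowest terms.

vruntime(D, start of tick 9) = 412928/162565

t=0: vr[A=0] → run A
t=1: vr[A=256/205 C=256/205] → run A
t=2: vr[A=512/205 C=256/205 D=256/205] → run C
t=3: vr[A=512/205 C=512/205 D=256/205 G=256/205] → run D
t=4: vr[A=512/205 C=512/205 D=307968/162565 G=256/205 H=256/205] → run G
t=5: vr[A=512/205 C=512/205 D=307968/162565 G=1008896/639805 H=256/205] → run H
t=6: vr[A=512/205 C=512/205 D=307968/162565 G=1008896/639805 H=1008896/639805] → run G
t=7: vr[A=512/205 C=512/205 D=307968/162565 G=1218816/639805 H=1008896/639805] → run H
t=8: vr[A=512/205 C=512/205 D=307968/162565 G=1218816/639805 H=1218816/639805] → run D
t=9: vr[A=512/205 C=512/205 D=412928/162565 G=1218816/639805 H=1218816/639805] → run G
t=10: vr[A=512/205 C=512/205 D=412928/162565 G=1428736/639805 H=1218816/639805] → run H
t=11: vr[A=512/205 C=512/205 D=412928/162565 G=1428736/639805 H=1428736/639805] → run G
t=12: vr[A=512/205 C=512/205 D=412928/162565 G=1638656/639805 H=1428736/639805] → run H
t=13: vr[A=512/205 C=512/205 D=412928/162565 G=1638656/639805] → run A
t=14: vr[A=768/205 C=512/205 D=412928/162565 G=1638656/639805] → run C
t=15: vr[A=768/205 C=768/205 D=412928/162565 G=1638656/639805] → run D
t=16: vr[A=768/205 C=768/205 D=517888/162565 G=1638656/639805] → run G
t=17: vr[A=768/205 C=768/205 D=517888/162565 G=1848576/639805] → run G
t=18: vr[A=768/205 C=768/205 D=517888/162565 G=2058496/639805] → run D
t=19: vr[A=768/205 C=768/205 D=622848/162565 G=2058496/639805] → run G
t=20: vr[A=768/205 C=768/205 D=622848/162565 G=2268416/639805] → run G
t=21: vr[A=768/205 C=768/205 D=622848/162565] → run A
t=22: vr[A=1024/205 C=768/205 D=622848/162565] → run C
t=23: vr[A=1024/205 C=1024/205 D=622848/162565] → run D
t=24: vr[A=1024/205 C=1024/205 D=727808/162565] → run D
t=25: vr[A=1024/205 C=1024/205 D=832768/162565] → run A
t=26: vr[A=256/41 C=1024/205 D=832768/162565] → run C
t=27: vr[A=256/41 C=256/41 D=832768/162565] → run D
t=28: vr[A=256/41 C=256/41 D=937728/162565] → run D
t=29: vr[A=256/41 C=256/41] → run A
t=30: vr[A=1536/205 C=256/41] → run C
t=31: vr[A=1536/205 C=1536/205] → run A
t=32: vr[C=1536/205] → run C
t=33: (idle)
t=34: (idle)
t=35: (idle)
t=36: (idle)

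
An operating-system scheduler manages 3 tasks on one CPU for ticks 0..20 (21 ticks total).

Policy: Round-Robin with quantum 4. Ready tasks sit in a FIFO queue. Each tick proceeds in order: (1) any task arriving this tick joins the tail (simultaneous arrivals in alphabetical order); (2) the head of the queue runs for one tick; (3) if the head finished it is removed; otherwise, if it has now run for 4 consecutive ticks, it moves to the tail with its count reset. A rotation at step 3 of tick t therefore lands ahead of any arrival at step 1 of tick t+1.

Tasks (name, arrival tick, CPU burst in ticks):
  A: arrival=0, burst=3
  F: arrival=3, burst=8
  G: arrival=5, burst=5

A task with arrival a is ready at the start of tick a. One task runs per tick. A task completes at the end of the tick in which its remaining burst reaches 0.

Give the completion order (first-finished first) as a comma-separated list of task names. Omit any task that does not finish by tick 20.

t=0: queue=[A] q_used=0 → run A
t=1: queue=[A] q_used=1 → run A
t=2: queue=[A] q_used=2 → run A
t=3: queue=[F] q_used=0 → run F
t=4: queue=[F] q_used=1 → run F
t=5: queue=[F,G] q_used=2 → run F
t=6: queue=[F,G] q_used=3 → run F
t=7: queue=[G,F] q_used=0 → run G
t=8: queue=[G,F] q_used=1 → run G
t=9: queue=[G,F] q_used=2 → run G
t=10: queue=[G,F] q_used=3 → run G
t=11: queue=[F,G] q_used=0 → run F
t=12: queue=[F,G] q_used=1 → run F
t=13: queue=[F,G] q_used=2 → run F
t=14: queue=[F,G] q_used=3 → run F
t=15: queue=[G] q_used=0 → run G
t=16: (idle)
t=17: (idle)
t=18: (idle)
t=19: (idle)
t=20: (idle)

completion order = A, F, G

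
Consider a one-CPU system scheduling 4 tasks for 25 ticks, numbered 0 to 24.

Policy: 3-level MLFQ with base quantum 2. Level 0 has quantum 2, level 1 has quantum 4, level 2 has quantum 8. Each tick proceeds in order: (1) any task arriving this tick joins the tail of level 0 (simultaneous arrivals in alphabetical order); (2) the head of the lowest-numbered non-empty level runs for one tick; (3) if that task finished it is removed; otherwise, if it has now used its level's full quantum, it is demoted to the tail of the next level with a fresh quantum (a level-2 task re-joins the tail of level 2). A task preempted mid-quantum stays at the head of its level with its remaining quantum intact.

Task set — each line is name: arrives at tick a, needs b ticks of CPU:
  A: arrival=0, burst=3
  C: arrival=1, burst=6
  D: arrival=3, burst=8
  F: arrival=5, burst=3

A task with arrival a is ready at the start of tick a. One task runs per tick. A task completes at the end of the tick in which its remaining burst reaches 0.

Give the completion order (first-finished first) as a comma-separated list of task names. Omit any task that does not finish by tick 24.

completion order = A, C, F, D

t=0: L0/L1/L2 = A/-/- → run A
t=1: L0/L1/L2 = AC/-/- → run A
t=2: L0/L1/L2 = C/A/- → run C
t=3: L0/L1/L2 = CD/A/- → run C
t=4: L0/L1/L2 = D/AC/- → run D
t=5: L0/L1/L2 = DF/AC/- → run D
t=6: L0/L1/L2 = F/ACD/- → run F
t=7: L0/L1/L2 = F/ACD/- → run F
t=8: L0/L1/L2 = -/ACDF/- → run A
t=9: L0/L1/L2 = -/CDF/- → run C
t=10: L0/L1/L2 = -/CDF/- → run C
t=11: L0/L1/L2 = -/CDF/- → run C
t=12: L0/L1/L2 = -/CDF/- → run C
t=13: L0/L1/L2 = -/DF/- → run D
t=14: L0/L1/L2 = -/DF/- → run D
t=15: L0/L1/L2 = -/DF/- → run D
t=16: L0/L1/L2 = -/DF/- → run D
t=17: L0/L1/L2 = -/F/D → run F
t=18: L0/L1/L2 = -/-/D → run D
t=19: L0/L1/L2 = -/-/D → run D
t=20: (idle)
t=21: (idle)
t=22: (idle)
t=23: (idle)
t=24: (idle)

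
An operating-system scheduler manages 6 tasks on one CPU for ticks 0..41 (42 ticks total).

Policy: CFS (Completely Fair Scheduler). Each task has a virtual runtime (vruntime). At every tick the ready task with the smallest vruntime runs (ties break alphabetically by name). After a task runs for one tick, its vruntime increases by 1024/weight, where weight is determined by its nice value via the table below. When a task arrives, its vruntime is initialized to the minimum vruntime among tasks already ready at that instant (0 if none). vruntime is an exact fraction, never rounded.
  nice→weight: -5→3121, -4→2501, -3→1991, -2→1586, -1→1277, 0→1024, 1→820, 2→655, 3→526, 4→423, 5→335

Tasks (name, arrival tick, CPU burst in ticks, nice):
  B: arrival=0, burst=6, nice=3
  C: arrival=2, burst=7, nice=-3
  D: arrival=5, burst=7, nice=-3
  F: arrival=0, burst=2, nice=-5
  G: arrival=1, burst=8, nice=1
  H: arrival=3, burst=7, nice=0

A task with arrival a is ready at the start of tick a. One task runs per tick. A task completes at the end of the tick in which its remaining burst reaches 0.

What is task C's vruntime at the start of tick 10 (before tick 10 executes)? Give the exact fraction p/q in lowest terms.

t=0: vr[B=0 F=0] → run B
t=1: vr[B=512/263 F=0 G=0] → run F
t=2: vr[B=512/263 C=0 F=1024/3121 G=0] → run C
t=3: vr[B=512/263 C=1024/1991 F=1024/3121 G=0 H=0] → run G
t=4: vr[B=512/263 C=1024/1991 F=1024/3121 G=256/205 H=0] → run H
t=5: vr[B=512/263 C=1024/1991 D=1024/3121 F=1024/3121 G=256/205 H=1] → run D
t=6: vr[B=512/263 C=1024/1991 D=5234688/6213911 F=1024/3121 G=256/205 H=1] → run F
t=7: vr[B=512/263 C=1024/1991 D=5234688/6213911 G=256/205 H=1] → run C
t=8: vr[B=512/263 C=2048/1991 D=5234688/6213911 G=256/205 H=1] → run D
t=9: vr[B=512/263 C=2048/1991 D=8430592/6213911 G=256/205 H=1] → run H
t=10: vr[B=512/263 C=2048/1991 D=8430592/6213911 G=256/205 H=2] → run C
t=11: vr[B=512/263 C=3072/1991 D=8430592/6213911 G=256/205 H=2] → run G
t=12: vr[B=512/263 C=3072/1991 D=8430592/6213911 G=512/205 H=2] → run D
t=13: vr[B=512/263 C=3072/1991 D=11626496/6213911 G=512/205 H=2] → run C
t=14: vr[B=512/263 C=4096/1991 D=11626496/6213911 G=512/205 H=2] → run D
t=15: vr[B=512/263 C=4096/1991 D=14822400/6213911 G=512/205 H=2] → run B
t=16: vr[B=1024/263 C=4096/1991 D=14822400/6213911 G=512/205 H=2] → run H
t=17: vr[B=1024/263 C=4096/1991 D=14822400/6213911 G=512/205 H=3] → run C
t=18: vr[B=1024/263 C=5120/1991 D=14822400/6213911 G=512/205 H=3] → run D
t=19: vr[B=1024/263 C=5120/1991 D=18018304/6213911 G=512/205 H=3] → run G
t=20: vr[B=1024/263 C=5120/1991 D=18018304/6213911 G=768/205 H=3] → run C
t=21: vr[B=1024/263 C=6144/1991 D=18018304/6213911 G=768/205 H=3] → run D
t=22: vr[B=1024/263 C=6144/1991 D=21214208/6213911 G=768/205 H=3] → run H
t=23: vr[B=1024/263 C=6144/1991 D=21214208/6213911 G=768/205 H=4] → run C
t=24: vr[B=1024/263 D=21214208/6213911 G=768/205 H=4] → run D
t=25: vr[B=1024/263 G=768/205 H=4] → run G
t=26: vr[B=1024/263 G=1024/205 H=4] → run B
t=27: vr[B=1536/263 G=1024/205 H=4] → run H
t=28: vr[B=1536/263 G=1024/205 H=5] → run G
t=29: vr[B=1536/263 G=256/41 H=5] → run H
t=30: vr[B=1536/263 G=256/41 H=6] → run B
t=31: vr[B=2048/263 G=256/41 H=6] → run H
t=32: vr[B=2048/263 G=256/41] → run G
t=33: vr[B=2048/263 G=1536/205] → run G
t=34: vr[B=2048/263 G=1792/205] → run B
t=35: vr[B=2560/263 G=1792/205] → run G
t=36: vr[B=2560/263] → run B
t=37: (idle)
t=38: (idle)
t=39: (idle)
t=40: (idle)
t=41: (idle)

vruntime(C, start of tick 10) = 2048/1991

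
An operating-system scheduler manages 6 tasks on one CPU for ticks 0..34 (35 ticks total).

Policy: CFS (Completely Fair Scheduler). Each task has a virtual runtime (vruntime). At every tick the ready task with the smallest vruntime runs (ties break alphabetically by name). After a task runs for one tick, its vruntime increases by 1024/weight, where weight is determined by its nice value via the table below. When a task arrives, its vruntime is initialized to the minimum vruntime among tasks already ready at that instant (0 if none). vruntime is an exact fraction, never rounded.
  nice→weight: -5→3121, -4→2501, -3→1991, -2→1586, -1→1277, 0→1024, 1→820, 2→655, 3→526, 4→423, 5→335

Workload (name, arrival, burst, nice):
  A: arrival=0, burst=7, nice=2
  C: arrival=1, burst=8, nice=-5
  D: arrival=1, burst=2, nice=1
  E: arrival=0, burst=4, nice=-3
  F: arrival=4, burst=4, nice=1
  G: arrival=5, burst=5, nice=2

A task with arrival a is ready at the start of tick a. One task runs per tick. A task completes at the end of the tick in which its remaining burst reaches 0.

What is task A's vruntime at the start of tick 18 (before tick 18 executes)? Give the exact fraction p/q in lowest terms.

t=0: vr[A=0 E=0] → run A
t=1: vr[A=1024/655 C=0 D=0 E=0] → run C
t=2: vr[A=1024/655 C=1024/3121 D=0 E=0] → run D
t=3: vr[A=1024/655 C=1024/3121 D=256/205 E=0] → run E
t=4: vr[A=1024/655 C=1024/3121 D=256/205 E=1024/1991 F=1024/3121] → run C
t=5: vr[A=1024/655 C=2048/3121 D=256/205 E=1024/1991 F=1024/3121 G=1024/3121] → run F
t=6: vr[A=1024/655 C=2048/3121 D=256/205 E=1024/1991 F=1008896/639805 G=1024/3121] → run G
t=7: vr[A=1024/655 C=2048/3121 D=256/205 E=1024/1991 F=1008896/639805 G=3866624/2044255] → run E
t=8: vr[A=1024/655 C=2048/3121 D=256/205 E=2048/1991 F=1008896/639805 G=3866624/2044255] → run C
t=9: vr[A=1024/655 C=3072/3121 D=256/205 E=2048/1991 F=1008896/639805 G=3866624/2044255] → run C
t=10: vr[A=1024/655 C=4096/3121 D=256/205 E=2048/1991 F=1008896/639805 G=3866624/2044255] → run E
t=11: vr[A=1024/655 C=4096/3121 D=256/205 E=3072/1991 F=1008896/639805 G=3866624/2044255] → run D
t=12: vr[A=1024/655 C=4096/3121 E=3072/1991 F=1008896/639805 G=3866624/2044255] → run C
t=13: vr[A=1024/655 C=5120/3121 E=3072/1991 F=1008896/639805 G=3866624/2044255] → run E
t=14: vr[A=1024/655 C=5120/3121 F=1008896/639805 G=3866624/2044255] → run A
t=15: vr[A=2048/655 C=5120/3121 F=1008896/639805 G=3866624/2044255] → run F
t=16: vr[A=2048/655 C=5120/3121 F=1807872/639805 G=3866624/2044255] → run C
t=17: vr[A=2048/655 C=6144/3121 F=1807872/639805 G=3866624/2044255] → run G
t=18: vr[A=2048/655 C=6144/3121 F=1807872/639805 G=7062528/2044255] → run C
t=19: vr[A=2048/655 C=7168/3121 F=1807872/639805 G=7062528/2044255] → run C
t=20: vr[A=2048/655 F=1807872/639805 G=7062528/2044255] → run F
t=21: vr[A=2048/655 F=2606848/639805 G=7062528/2044255] → run A
t=22: vr[A=3072/655 F=2606848/639805 G=7062528/2044255] → run G
t=23: vr[A=3072/655 F=2606848/639805 G=10258432/2044255] → run F
t=24: vr[A=3072/655 G=10258432/2044255] → run A
t=25: vr[A=4096/655 G=10258432/2044255] → run G
t=26: vr[A=4096/655 G=13454336/2044255] → run A
t=27: vr[A=1024/131 G=13454336/2044255] → run G
t=28: vr[A=1024/131] → run A
t=29: vr[A=6144/655] → run A
t=30: (idle)
t=31: (idle)
t=32: (idle)
t=33: (idle)
t=34: (idle)

vruntime(A, start of tick 18) = 2048/655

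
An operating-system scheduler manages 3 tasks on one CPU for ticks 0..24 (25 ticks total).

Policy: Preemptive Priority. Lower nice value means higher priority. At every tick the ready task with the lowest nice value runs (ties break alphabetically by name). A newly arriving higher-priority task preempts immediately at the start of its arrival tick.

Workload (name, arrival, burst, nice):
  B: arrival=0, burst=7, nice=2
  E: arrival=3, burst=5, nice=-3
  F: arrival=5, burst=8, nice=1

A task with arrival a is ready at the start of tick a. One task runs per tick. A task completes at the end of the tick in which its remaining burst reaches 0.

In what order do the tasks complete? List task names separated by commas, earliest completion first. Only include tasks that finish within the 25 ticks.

t=0: ready={B} → run B
t=1: ready={B} → run B
t=2: ready={B} → run B
t=3: ready={B,E} → run E
t=4: ready={B,E} → run E
t=5: ready={B,E,F} → run E
t=6: ready={B,E,F} → run E
t=7: ready={B,E,F} → run E
t=8: ready={B,F} → run F
t=9: ready={B,F} → run F
t=10: ready={B,F} → run F
t=11: ready={B,F} → run F
t=12: ready={B,F} → run F
t=13: ready={B,F} → run F
t=14: ready={B,F} → run F
t=15: ready={B,F} → run F
t=16: ready={B} → run B
t=17: ready={B} → run B
t=18: ready={B} → run B
t=19: ready={B} → run B
t=20: (idle)
t=21: (idle)
t=22: (idle)
t=23: (idle)
t=24: (idle)

completion order = E, F, B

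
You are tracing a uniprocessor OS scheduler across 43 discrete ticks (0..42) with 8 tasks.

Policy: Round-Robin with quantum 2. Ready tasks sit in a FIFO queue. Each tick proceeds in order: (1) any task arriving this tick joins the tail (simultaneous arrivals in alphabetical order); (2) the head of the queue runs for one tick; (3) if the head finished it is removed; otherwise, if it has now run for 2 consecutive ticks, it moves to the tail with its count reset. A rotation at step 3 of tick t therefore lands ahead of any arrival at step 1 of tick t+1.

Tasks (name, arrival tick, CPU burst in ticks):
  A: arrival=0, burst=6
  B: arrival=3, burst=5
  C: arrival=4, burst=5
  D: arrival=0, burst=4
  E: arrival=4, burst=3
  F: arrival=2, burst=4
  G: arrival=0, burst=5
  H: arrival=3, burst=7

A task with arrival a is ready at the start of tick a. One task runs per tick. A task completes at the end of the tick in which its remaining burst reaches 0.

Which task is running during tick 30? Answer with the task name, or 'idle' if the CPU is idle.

running at tick 30 = C

t=0: queue=[A,D,G] q_used=0 → run A
t=1: queue=[A,D,G] q_used=1 → run A
t=2: queue=[D,G,A,F] q_used=0 → run D
t=3: queue=[D,G,A,F,B,H] q_used=1 → run D
t=4: queue=[G,A,F,B,H,D,C,E] q_used=0 → run G
t=5: queue=[G,A,F,B,H,D,C,E] q_used=1 → run G
t=6: queue=[A,F,B,H,D,C,E,G] q_used=0 → run A
t=7: queue=[A,F,B,H,D,C,E,G] q_used=1 → run A
t=8: queue=[F,B,H,D,C,E,G,A] q_used=0 → run F
t=9: queue=[F,B,H,D,C,E,G,A] q_used=1 → run F
t=10: queue=[B,H,D,C,E,G,A,F] q_used=0 → run B
t=11: queue=[B,H,D,C,E,G,A,F] q_used=1 → run B
t=12: queue=[H,D,C,E,G,A,F,B] q_used=0 → run H
t=13: queue=[H,D,C,E,G,A,F,B] q_used=1 → run H
t=14: queue=[D,C,E,G,A,F,B,H] q_used=0 → run D
t=15: queue=[D,C,E,G,A,F,B,H] q_used=1 → run D
t=16: queue=[C,E,G,A,F,B,H] q_used=0 → run C
t=17: queue=[C,E,G,A,F,B,H] q_used=1 → run C
t=18: queue=[E,G,A,F,B,H,C] q_used=0 → run E
t=19: queue=[E,G,A,F,B,H,C] q_used=1 → run E
t=20: queue=[G,A,F,B,H,C,E] q_used=0 → run G
t=21: queue=[G,A,F,B,H,C,E] q_used=1 → run G
t=22: queue=[A,F,B,H,C,E,G] q_used=0 → run A
t=23: queue=[A,F,B,H,C,E,G] q_used=1 → run A
t=24: queue=[F,B,H,C,E,G] q_used=0 → run F
t=25: queue=[F,B,H,C,E,G] q_used=1 → run F
t=26: queue=[B,H,C,E,G] q_used=0 → run B
t=27: queue=[B,H,C,E,G] q_used=1 → run B
t=28: queue=[H,C,E,G,B] q_used=0 → run H
t=29: queue=[H,C,E,G,B] q_used=1 → run H
t=30: queue=[C,E,G,B,H] q_used=0 → run C
t=31: queue=[C,E,G,B,H] q_used=1 → run C
t=32: queue=[E,G,B,H,C] q_used=0 → run E
t=33: queue=[G,B,H,C] q_used=0 → run G
t=34: queue=[B,H,C] q_used=0 → run B
t=35: queue=[H,C] q_used=0 → run H
t=36: queue=[H,C] q_used=1 → run H
t=37: queue=[C,H] q_used=0 → run C
t=38: queue=[H] q_used=0 → run H
t=39: (idle)
t=40: (idle)
t=41: (idle)
t=42: (idle)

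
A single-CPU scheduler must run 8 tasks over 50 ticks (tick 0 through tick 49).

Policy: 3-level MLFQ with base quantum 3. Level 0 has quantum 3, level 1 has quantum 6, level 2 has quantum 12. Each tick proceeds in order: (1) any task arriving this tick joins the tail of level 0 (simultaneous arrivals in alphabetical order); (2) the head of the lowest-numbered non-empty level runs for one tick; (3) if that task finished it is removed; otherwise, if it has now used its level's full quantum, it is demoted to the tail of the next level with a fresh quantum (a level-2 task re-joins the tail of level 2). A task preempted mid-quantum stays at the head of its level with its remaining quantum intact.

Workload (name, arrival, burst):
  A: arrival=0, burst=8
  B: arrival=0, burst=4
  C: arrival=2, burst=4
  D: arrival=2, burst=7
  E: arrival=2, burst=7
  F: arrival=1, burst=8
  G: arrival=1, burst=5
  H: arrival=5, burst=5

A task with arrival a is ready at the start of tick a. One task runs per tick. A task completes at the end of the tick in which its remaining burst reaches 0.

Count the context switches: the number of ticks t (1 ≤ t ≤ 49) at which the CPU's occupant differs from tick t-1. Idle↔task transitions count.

context switches = 16

t=0: L0/L1/L2 = AB/-/- → run A
t=1: L0/L1/L2 = ABFG/-/- → run A
t=2: L0/L1/L2 = ABFGCDE/-/- → run A
t=3: L0/L1/L2 = BFGCDE/A/- → run B
t=4: L0/L1/L2 = BFGCDE/A/- → run B
t=5: L0/L1/L2 = BFGCDEH/A/- → run B
t=6: L0/L1/L2 = FGCDEH/AB/- → run F
t=7: L0/L1/L2 = FGCDEH/AB/- → run F
t=8: L0/L1/L2 = FGCDEH/AB/- → run F
t=9: L0/L1/L2 = GCDEH/ABF/- → run G
t=10: L0/L1/L2 = GCDEH/ABF/- → run G
t=11: L0/L1/L2 = GCDEH/ABF/- → run G
t=12: L0/L1/L2 = CDEH/ABFG/- → run C
t=13: L0/L1/L2 = CDEH/ABFG/- → run C
t=14: L0/L1/L2 = CDEH/ABFG/- → run C
t=15: L0/L1/L2 = DEH/ABFGC/- → run D
t=16: L0/L1/L2 = DEH/ABFGC/- → run D
t=17: L0/L1/L2 = DEH/ABFGC/- → run D
t=18: L0/L1/L2 = EH/ABFGCD/- → run E
t=19: L0/L1/L2 = EH/ABFGCD/- → run E
t=20: L0/L1/L2 = EH/ABFGCD/- → run E
t=21: L0/L1/L2 = H/ABFGCDE/- → run H
t=22: L0/L1/L2 = H/ABFGCDE/- → run H
t=23: L0/L1/L2 = H/ABFGCDE/- → run H
t=24: L0/L1/L2 = -/ABFGCDEH/- → run A
t=25: L0/L1/L2 = -/ABFGCDEH/- → run A
t=26: L0/L1/L2 = -/ABFGCDEH/- → run A
t=27: L0/L1/L2 = -/ABFGCDEH/- → run A
t=28: L0/L1/L2 = -/ABFGCDEH/- → run A
t=29: L0/L1/L2 = -/BFGCDEH/- → run B
t=30: L0/L1/L2 = -/FGCDEH/- → run F
t=31: L0/L1/L2 = -/FGCDEH/- → run F
t=32: L0/L1/L2 = -/FGCDEH/- → run F
t=33: L0/L1/L2 = -/FGCDEH/- → run F
t=34: L0/L1/L2 = -/FGCDEH/- → run F
t=35: L0/L1/L2 = -/GCDEH/- → run G
t=36: L0/L1/L2 = -/GCDEH/- → run G
t=37: L0/L1/L2 = -/CDEH/- → run C
t=38: L0/L1/L2 = -/DEH/- → run D
t=39: L0/L1/L2 = -/DEH/- → run D
t=40: L0/L1/L2 = -/DEH/- → run D
t=41: L0/L1/L2 = -/DEH/- → run D
t=42: L0/L1/L2 = -/EH/- → run E
t=43: L0/L1/L2 = -/EH/- → run E
t=44: L0/L1/L2 = -/EH/- → run E
t=45: L0/L1/L2 = -/EH/- → run E
t=46: L0/L1/L2 = -/H/- → run H
t=47: L0/L1/L2 = -/H/- → run H
t=48: (idle)
t=49: (idle)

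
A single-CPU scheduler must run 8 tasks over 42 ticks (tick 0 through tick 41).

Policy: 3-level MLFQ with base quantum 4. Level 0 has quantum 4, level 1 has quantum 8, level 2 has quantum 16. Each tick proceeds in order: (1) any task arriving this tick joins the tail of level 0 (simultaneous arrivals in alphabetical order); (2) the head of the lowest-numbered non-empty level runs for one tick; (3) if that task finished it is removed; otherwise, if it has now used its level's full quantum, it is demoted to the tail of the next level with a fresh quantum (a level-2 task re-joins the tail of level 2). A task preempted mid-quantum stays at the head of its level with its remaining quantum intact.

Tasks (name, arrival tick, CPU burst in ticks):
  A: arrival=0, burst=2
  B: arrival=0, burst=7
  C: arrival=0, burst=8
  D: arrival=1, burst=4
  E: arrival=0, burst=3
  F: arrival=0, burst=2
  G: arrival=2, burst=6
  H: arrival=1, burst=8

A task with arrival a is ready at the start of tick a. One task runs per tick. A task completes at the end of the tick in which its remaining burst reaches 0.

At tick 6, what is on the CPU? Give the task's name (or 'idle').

running at tick 6 = C

t=0: L0/L1/L2 = ABCEF/-/- → run A
t=1: L0/L1/L2 = ABCEFDH/-/- → run A
t=2: L0/L1/L2 = BCEFDHG/-/- → run B
t=3: L0/L1/L2 = BCEFDHG/-/- → run B
t=4: L0/L1/L2 = BCEFDHG/-/- → run B
t=5: L0/L1/L2 = BCEFDHG/-/- → run B
t=6: L0/L1/L2 = CEFDHG/B/- → run C
t=7: L0/L1/L2 = CEFDHG/B/- → run C
t=8: L0/L1/L2 = CEFDHG/B/- → run C
t=9: L0/L1/L2 = CEFDHG/B/- → run C
t=10: L0/L1/L2 = EFDHG/BC/- → run E
t=11: L0/L1/L2 = EFDHG/BC/- → run E
t=12: L0/L1/L2 = EFDHG/BC/- → run E
t=13: L0/L1/L2 = FDHG/BC/- → run F
t=14: L0/L1/L2 = FDHG/BC/- → run F
t=15: L0/L1/L2 = DHG/BC/- → run D
t=16: L0/L1/L2 = DHG/BC/- → run D
t=17: L0/L1/L2 = DHG/BC/- → run D
t=18: L0/L1/L2 = DHG/BC/- → run D
t=19: L0/L1/L2 = HG/BC/- → run H
t=20: L0/L1/L2 = HG/BC/- → run H
t=21: L0/L1/L2 = HG/BC/- → run H
t=22: L0/L1/L2 = HG/BC/- → run H
t=23: L0/L1/L2 = G/BCH/- → run G
t=24: L0/L1/L2 = G/BCH/- → run G
t=25: L0/L1/L2 = G/BCH/- → run G
t=26: L0/L1/L2 = G/BCH/- → run G
t=27: L0/L1/L2 = -/BCHG/- → run B
t=28: L0/L1/L2 = -/BCHG/- → run B
t=29: L0/L1/L2 = -/BCHG/- → run B
t=30: L0/L1/L2 = -/CHG/- → run C
t=31: L0/L1/L2 = -/CHG/- → run C
t=32: L0/L1/L2 = -/CHG/- → run C
t=33: L0/L1/L2 = -/CHG/- → run C
t=34: L0/L1/L2 = -/HG/- → run H
t=35: L0/L1/L2 = -/HG/- → run H
t=36: L0/L1/L2 = -/HG/- → run H
t=37: L0/L1/L2 = -/HG/- → run H
t=38: L0/L1/L2 = -/G/- → run G
t=39: L0/L1/L2 = -/G/- → run G
t=40: (idle)
t=41: (idle)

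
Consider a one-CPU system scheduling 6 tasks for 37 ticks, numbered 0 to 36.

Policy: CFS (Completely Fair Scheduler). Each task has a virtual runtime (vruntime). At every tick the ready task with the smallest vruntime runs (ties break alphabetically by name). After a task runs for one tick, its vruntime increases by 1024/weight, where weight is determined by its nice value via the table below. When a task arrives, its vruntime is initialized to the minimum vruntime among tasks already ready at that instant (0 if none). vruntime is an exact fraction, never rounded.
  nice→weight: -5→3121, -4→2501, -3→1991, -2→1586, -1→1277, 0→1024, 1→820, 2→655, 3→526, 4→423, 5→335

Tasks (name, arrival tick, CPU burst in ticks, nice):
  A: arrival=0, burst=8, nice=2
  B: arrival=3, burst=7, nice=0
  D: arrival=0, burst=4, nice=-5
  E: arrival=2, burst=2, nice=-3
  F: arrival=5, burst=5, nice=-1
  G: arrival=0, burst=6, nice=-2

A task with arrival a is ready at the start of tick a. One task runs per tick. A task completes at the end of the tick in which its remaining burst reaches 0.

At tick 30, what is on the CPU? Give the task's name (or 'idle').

running at tick 30 = A

t=0: vr[A=0 D=0 G=0] → run A
t=1: vr[A=1024/655 D=0 G=0] → run D
t=2: vr[A=1024/655 D=1024/3121 E=0 G=0] → run E
t=3: vr[A=1024/655 B=0 D=1024/3121 E=1024/1991 G=0] → run B
t=4: vr[A=1024/655 B=1 D=1024/3121 E=1024/1991 G=0] → run G
t=5: vr[A=1024/655 B=1 D=1024/3121 E=1024/1991 F=1024/3121 G=512/793] → run D
t=6: vr[A=1024/655 B=1 D=2048/3121 E=1024/1991 F=1024/3121 G=512/793] → run F
t=7: vr[A=1024/655 B=1 D=2048/3121 E=1024/1991 F=4503552/3985517 G=512/793] → run E
t=8: vr[A=1024/655 B=1 D=2048/3121 F=4503552/3985517 G=512/793] → run G
t=9: vr[A=1024/655 B=1 D=2048/3121 F=4503552/3985517 G=1024/793] → run D
t=10: vr[A=1024/655 B=1 D=3072/3121 F=4503552/3985517 G=1024/793] → run D
t=11: vr[A=1024/655 B=1 F=4503552/3985517 G=1024/793] → run B
t=12: vr[A=1024/655 B=2 F=4503552/3985517 G=1024/793] → run F
t=13: vr[A=1024/655 B=2 F=7699456/3985517 G=1024/793] → run G
t=14: vr[A=1024/655 B=2 F=7699456/3985517 G=1536/793] → run A
t=15: vr[A=2048/655 B=2 F=7699456/3985517 G=1536/793] → run F
t=16: vr[A=2048/655 B=2 F=10895360/3985517 G=1536/793] → run G
t=17: vr[A=2048/655 B=2 F=10895360/3985517 G=2048/793] → run B
t=18: vr[A=2048/655 B=3 F=10895360/3985517 G=2048/793] → run G
t=19: vr[A=2048/655 B=3 F=10895360/3985517 G=2560/793] → run F
t=20: vr[A=2048/655 B=3 F=14091264/3985517 G=2560/793] → run B
t=21: vr[A=2048/655 B=4 F=14091264/3985517 G=2560/793] → run A
t=22: vr[A=3072/655 B=4 F=14091264/3985517 G=2560/793] → run G
t=23: vr[A=3072/655 B=4 F=14091264/3985517] → run F
t=24: vr[A=3072/655 B=4] → run B
t=25: vr[A=3072/655 B=5] → run A
t=26: vr[A=4096/655 B=5] → run B
t=27: vr[A=4096/655 B=6] → run B
t=28: vr[A=4096/655] → run A
t=29: vr[A=1024/131] → run A
t=30: vr[A=6144/655] → run A
t=31: vr[A=7168/655] → run A
t=32: (idle)
t=33: (idle)
t=34: (idle)
t=35: (idle)
t=36: (idle)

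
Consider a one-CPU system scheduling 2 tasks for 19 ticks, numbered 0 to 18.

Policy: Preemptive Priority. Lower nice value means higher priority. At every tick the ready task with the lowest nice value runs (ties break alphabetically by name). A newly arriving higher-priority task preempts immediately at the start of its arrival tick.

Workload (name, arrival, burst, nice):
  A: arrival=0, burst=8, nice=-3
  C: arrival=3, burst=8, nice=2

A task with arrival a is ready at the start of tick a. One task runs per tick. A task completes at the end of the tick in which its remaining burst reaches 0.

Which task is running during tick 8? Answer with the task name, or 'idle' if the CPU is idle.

running at tick 8 = C

t=0: ready={A} → run A
t=1: ready={A} → run A
t=2: ready={A} → run A
t=3: ready={A,C} → run A
t=4: ready={A,C} → run A
t=5: ready={A,C} → run A
t=6: ready={A,C} → run A
t=7: ready={A,C} → run A
t=8: ready={C} → run C
t=9: ready={C} → run C
t=10: ready={C} → run C
t=11: ready={C} → run C
t=12: ready={C} → run C
t=13: ready={C} → run C
t=14: ready={C} → run C
t=15: ready={C} → run C
t=16: (idle)
t=17: (idle)
t=18: (idle)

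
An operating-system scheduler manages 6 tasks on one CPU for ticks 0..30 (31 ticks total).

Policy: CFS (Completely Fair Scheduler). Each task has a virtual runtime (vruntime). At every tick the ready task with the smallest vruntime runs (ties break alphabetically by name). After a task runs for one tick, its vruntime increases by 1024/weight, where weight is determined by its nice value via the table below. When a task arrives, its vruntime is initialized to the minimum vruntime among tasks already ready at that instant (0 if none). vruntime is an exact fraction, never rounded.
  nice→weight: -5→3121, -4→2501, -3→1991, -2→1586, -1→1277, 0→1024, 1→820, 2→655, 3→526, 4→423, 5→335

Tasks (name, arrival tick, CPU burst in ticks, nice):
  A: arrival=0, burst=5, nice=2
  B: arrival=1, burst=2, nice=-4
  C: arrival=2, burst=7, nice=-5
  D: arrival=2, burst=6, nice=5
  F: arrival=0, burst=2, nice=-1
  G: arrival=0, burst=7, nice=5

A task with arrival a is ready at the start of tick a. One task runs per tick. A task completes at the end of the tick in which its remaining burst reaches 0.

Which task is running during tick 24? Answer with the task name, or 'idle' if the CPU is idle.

t=0: vr[A=0 F=0 G=0] → run A
t=1: vr[A=1024/655 B=0 F=0 G=0] → run B
t=2: vr[A=1024/655 B=1024/2501 C=0 D=0 F=0 G=0] → run C
t=3: vr[A=1024/655 B=1024/2501 C=1024/3121 D=0 F=0 G=0] → run D
t=4: vr[A=1024/655 B=1024/2501 C=1024/3121 D=1024/335 F=0 G=0] → run F
t=5: vr[A=1024/655 B=1024/2501 C=1024/3121 D=1024/335 F=1024/1277 G=0] → run G
t=6: vr[A=1024/655 B=1024/2501 C=1024/3121 D=1024/335 F=1024/1277 G=1024/335] → run C
t=7: vr[A=1024/655 B=1024/2501 C=2048/3121 D=1024/335 F=1024/1277 G=1024/335] → run B
t=8: vr[A=1024/655 C=2048/3121 D=1024/335 F=1024/1277 G=1024/335] → run C
t=9: vr[A=1024/655 C=3072/3121 D=1024/335 F=1024/1277 G=1024/335] → run F
t=10: vr[A=1024/655 C=3072/3121 D=1024/335 G=1024/335] → run C
t=11: vr[A=1024/655 C=4096/3121 D=1024/335 G=1024/335] → run C
t=12: vr[A=1024/655 C=5120/3121 D=1024/335 G=1024/335] → run A
t=13: vr[A=2048/655 C=5120/3121 D=1024/335 G=1024/335] → run C
t=14: vr[A=2048/655 C=6144/3121 D=1024/335 G=1024/335] → run C
t=15: vr[A=2048/655 D=1024/335 G=1024/335] → run D
t=16: vr[A=2048/655 D=2048/335 G=1024/335] → run G
t=17: vr[A=2048/655 D=2048/335 G=2048/335] → run A
t=18: vr[A=3072/655 D=2048/335 G=2048/335] → run A
t=19: vr[A=4096/655 D=2048/335 G=2048/335] → run D
t=20: vr[A=4096/655 D=3072/335 G=2048/335] → run G
t=21: vr[A=4096/655 D=3072/335 G=3072/335] → run A
t=22: vr[D=3072/335 G=3072/335] → run D
t=23: vr[D=4096/335 G=3072/335] → run G
t=24: vr[D=4096/335 G=4096/335] → run D
t=25: vr[D=1024/67 G=4096/335] → run G
t=26: vr[D=1024/67 G=1024/67] → run D
t=27: vr[G=1024/67] → run G
t=28: vr[G=6144/335] → run G
t=29: (idle)
t=30: (idle)

running at tick 24 = D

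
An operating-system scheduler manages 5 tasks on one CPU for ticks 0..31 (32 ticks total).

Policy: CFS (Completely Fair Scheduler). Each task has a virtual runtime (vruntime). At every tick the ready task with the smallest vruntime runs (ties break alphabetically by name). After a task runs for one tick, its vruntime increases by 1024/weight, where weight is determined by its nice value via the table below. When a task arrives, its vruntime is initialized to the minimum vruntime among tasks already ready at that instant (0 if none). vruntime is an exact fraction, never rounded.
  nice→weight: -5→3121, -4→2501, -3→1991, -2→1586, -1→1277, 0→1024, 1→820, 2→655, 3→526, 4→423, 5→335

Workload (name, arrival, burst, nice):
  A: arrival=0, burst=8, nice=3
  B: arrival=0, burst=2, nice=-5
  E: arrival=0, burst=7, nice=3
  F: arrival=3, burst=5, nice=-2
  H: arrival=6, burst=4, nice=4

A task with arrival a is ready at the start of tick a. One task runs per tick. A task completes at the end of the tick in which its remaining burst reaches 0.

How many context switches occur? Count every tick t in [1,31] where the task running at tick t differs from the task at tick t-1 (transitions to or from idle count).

context switches = 23

t=0: vr[A=0 B=0 E=0] → run A
t=1: vr[A=512/263 B=0 E=0] → run B
t=2: vr[A=512/263 B=1024/3121 E=0] → run E
t=3: vr[A=512/263 B=1024/3121 E=512/263 F=1024/3121] → run B
t=4: vr[A=512/263 E=512/263 F=1024/3121] → run F
t=5: vr[A=512/263 E=512/263 F=2409984/2474953] → run F
t=6: vr[A=512/263 E=512/263 F=4007936/2474953 H=4007936/2474953] → run F
t=7: vr[A=512/263 E=512/263 F=5605888/2474953 H=4007936/2474953] → run H
t=8: vr[A=512/263 E=512/263 F=5605888/2474953 H=4229708800/1046905119] → run A
t=9: vr[A=1024/263 E=512/263 F=5605888/2474953 H=4229708800/1046905119] → run E
t=10: vr[A=1024/263 E=1024/263 F=5605888/2474953 H=4229708800/1046905119] → run F
t=11: vr[A=1024/263 E=1024/263 F=7203840/2474953 H=4229708800/1046905119] → run F
t=12: vr[A=1024/263 E=1024/263 H=4229708800/1046905119] → run A
t=13: vr[A=1536/263 E=1024/263 H=4229708800/1046905119] → run E
t=14: vr[A=1536/263 E=1536/263 H=4229708800/1046905119] → run H
t=15: vr[A=1536/263 E=1536/263 H=6764060672/1046905119] → run A
t=16: vr[A=2048/263 E=1536/263 H=6764060672/1046905119] → run E
t=17: vr[A=2048/263 E=2048/263 H=6764060672/1046905119] → run H
t=18: vr[A=2048/263 E=2048/263 H=3099470848/348968373] → run A
t=19: vr[A=2560/263 E=2048/263 H=3099470848/348968373] → run E
t=20: vr[A=2560/263 E=2560/263 H=3099470848/348968373] → run H
t=21: vr[A=2560/263 E=2560/263] → run A
t=22: vr[A=3072/263 E=2560/263] → run E
t=23: vr[A=3072/263 E=3072/263] → run A
t=24: vr[A=3584/263 E=3072/263] → run E
t=25: vr[A=3584/263] → run A
t=26: (idle)
t=27: (idle)
t=28: (idle)
t=29: (idle)
t=30: (idle)
t=31: (idle)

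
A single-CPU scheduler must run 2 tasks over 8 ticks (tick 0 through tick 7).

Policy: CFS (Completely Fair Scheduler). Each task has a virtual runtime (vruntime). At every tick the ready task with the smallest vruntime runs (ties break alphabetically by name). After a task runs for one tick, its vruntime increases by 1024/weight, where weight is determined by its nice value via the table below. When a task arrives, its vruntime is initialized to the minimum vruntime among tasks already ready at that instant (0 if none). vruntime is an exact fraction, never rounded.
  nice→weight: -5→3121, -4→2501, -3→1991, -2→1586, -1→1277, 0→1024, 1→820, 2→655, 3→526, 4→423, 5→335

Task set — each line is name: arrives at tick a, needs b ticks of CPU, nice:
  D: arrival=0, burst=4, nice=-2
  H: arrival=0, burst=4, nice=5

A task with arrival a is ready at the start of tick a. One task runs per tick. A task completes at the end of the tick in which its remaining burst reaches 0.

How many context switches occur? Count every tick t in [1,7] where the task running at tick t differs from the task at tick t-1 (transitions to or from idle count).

context switches = 3

t=0: vr[D=0 H=0] → run D
t=1: vr[D=512/793 H=0] → run H
t=2: vr[D=512/793 H=1024/335] → run D
t=3: vr[D=1024/793 H=1024/335] → run D
t=4: vr[D=1536/793 H=1024/335] → run D
t=5: vr[H=1024/335] → run H
t=6: vr[H=2048/335] → run H
t=7: vr[H=3072/335] → run H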